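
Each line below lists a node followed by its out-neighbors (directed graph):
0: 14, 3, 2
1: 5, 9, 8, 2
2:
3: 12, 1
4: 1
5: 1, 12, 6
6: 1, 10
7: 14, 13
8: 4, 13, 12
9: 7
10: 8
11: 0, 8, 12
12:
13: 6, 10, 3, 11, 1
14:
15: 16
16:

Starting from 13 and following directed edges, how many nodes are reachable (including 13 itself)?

15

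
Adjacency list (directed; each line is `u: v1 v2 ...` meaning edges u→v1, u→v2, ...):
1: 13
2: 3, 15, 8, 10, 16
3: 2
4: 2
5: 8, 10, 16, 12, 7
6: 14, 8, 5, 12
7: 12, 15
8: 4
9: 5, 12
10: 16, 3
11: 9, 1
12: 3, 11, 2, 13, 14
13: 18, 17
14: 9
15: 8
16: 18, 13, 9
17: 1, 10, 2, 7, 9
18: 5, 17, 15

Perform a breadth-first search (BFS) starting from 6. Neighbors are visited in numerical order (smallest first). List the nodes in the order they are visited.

Visit 6; enqueue 5, 8, 12, 14 → queue [5, 8, 12, 14]
Visit 5; enqueue 7, 10, 16 → queue [8, 12, 14, 7, 10, 16]
Visit 8; enqueue 4 → queue [12, 14, 7, 10, 16, 4]
Visit 12; enqueue 2, 3, 11, 13 → queue [14, 7, 10, 16, 4, 2, 3, 11, 13]
Visit 14; enqueue 9 → queue [7, 10, 16, 4, 2, 3, 11, 13, 9]
Visit 7; enqueue 15 → queue [10, 16, 4, 2, 3, 11, 13, 9, 15]
Visit 10 → queue [16, 4, 2, 3, 11, 13, 9, 15]
Visit 16; enqueue 18 → queue [4, 2, 3, 11, 13, 9, 15, 18]
Visit 4 → queue [2, 3, 11, 13, 9, 15, 18]
Visit 2 → queue [3, 11, 13, 9, 15, 18]
Visit 3 → queue [11, 13, 9, 15, 18]
Visit 11; enqueue 1 → queue [13, 9, 15, 18, 1]
Visit 13; enqueue 17 → queue [9, 15, 18, 1, 17]
Visit 9 → queue [15, 18, 1, 17]
Visit 15 → queue [18, 1, 17]
Visit 18 → queue [1, 17]
Visit 1 → queue [17]
Visit 17 → queue []

6, 5, 8, 12, 14, 7, 10, 16, 4, 2, 3, 11, 13, 9, 15, 18, 1, 17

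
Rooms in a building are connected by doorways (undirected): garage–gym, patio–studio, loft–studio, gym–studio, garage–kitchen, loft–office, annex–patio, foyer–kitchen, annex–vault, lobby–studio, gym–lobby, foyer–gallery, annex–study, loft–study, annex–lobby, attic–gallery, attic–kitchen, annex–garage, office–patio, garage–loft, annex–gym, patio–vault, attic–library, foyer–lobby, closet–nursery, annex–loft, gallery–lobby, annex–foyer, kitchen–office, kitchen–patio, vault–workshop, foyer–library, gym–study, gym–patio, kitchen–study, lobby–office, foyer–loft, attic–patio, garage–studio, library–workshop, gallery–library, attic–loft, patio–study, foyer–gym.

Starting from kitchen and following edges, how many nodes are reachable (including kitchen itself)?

16

BFS from kitchen visits: kitchen, study, patio, office, garage, foyer, attic, loft, gym, annex, vault, studio, lobby, library, gallery, workshop
Reachable nodes: 16 of 18 total.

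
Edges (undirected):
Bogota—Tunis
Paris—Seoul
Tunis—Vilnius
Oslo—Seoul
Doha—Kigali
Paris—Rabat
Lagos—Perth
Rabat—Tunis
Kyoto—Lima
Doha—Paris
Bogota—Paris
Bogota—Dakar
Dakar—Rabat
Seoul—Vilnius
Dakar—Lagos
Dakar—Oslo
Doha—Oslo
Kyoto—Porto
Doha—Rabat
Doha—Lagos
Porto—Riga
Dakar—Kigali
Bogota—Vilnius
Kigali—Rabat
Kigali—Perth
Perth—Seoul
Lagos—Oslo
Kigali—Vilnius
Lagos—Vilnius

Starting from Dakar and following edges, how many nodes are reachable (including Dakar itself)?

12

BFS from Dakar visits: Dakar, Bogota, Kigali, Lagos, Oslo, Rabat, Paris, Tunis, Vilnius, Doha, Perth, Seoul
Reachable nodes: 12 of 16 total.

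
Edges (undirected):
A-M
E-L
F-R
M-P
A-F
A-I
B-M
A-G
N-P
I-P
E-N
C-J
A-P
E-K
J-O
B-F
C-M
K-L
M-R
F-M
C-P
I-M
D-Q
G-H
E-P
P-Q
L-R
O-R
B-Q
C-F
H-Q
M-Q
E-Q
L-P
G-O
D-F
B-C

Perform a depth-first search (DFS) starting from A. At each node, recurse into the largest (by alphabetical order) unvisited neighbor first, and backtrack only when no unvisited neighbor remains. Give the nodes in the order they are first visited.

A → P → Q → M → R → O → J → C → F → D → B → G → H → L → K → E → N → I

Visit A
A → P
P → Q
Q → M
M → R
R → O
O → J
J → C
C → F
F → D
F → B
O → G
G → H
R → L
L → K
K → E
E → N
M → I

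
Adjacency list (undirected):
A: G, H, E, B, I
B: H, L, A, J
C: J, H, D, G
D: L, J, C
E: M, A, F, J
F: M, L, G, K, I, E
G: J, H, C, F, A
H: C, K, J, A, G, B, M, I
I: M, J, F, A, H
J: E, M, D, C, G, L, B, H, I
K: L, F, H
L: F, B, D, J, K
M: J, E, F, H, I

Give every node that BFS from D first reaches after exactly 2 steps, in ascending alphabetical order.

Level 0: D
Level 1: C, J, L
Level 2: B, E, F, G, H, I, K, M
Level 3: A

B, E, F, G, H, I, K, M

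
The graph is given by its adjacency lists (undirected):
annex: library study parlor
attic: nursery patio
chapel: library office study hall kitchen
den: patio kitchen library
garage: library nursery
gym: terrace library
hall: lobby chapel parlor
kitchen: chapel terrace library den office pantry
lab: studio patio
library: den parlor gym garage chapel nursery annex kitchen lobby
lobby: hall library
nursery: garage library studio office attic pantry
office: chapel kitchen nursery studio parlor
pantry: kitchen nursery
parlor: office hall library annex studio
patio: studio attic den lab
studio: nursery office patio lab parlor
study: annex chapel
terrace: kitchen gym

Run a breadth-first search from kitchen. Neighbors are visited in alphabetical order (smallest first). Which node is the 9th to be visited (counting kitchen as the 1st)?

study

Visit kitchen; enqueue chapel, den, library, office, pantry, terrace → queue [chapel, den, library, office, pantry, terrace]
Visit chapel; enqueue hall, study → queue [den, library, office, pantry, terrace, hall, study]
Visit den; enqueue patio → queue [library, office, pantry, terrace, hall, study, patio]
Visit library; enqueue annex, garage, gym, lobby, nursery, parlor → queue [office, pantry, terrace, hall, study, patio, annex, garage, gym, lobby, nursery, parlor]
Visit office; enqueue studio → queue [pantry, terrace, hall, study, patio, annex, garage, gym, lobby, nursery, parlor, studio]
Visit pantry → queue [terrace, hall, study, patio, annex, garage, gym, lobby, nursery, parlor, studio]
Visit terrace → queue [hall, study, patio, annex, garage, gym, lobby, nursery, parlor, studio]
Visit hall → queue [study, patio, annex, garage, gym, lobby, nursery, parlor, studio]
Visit study → queue [patio, annex, garage, gym, lobby, nursery, parlor, studio]
Visit patio; enqueue attic, lab → queue [annex, garage, gym, lobby, nursery, parlor, studio, attic, lab]
Visit annex → queue [garage, gym, lobby, nursery, parlor, studio, attic, lab]
Visit garage → queue [gym, lobby, nursery, parlor, studio, attic, lab]
Visit gym → queue [lobby, nursery, parlor, studio, attic, lab]
Visit lobby → queue [nursery, parlor, studio, attic, lab]
Visit nursery → queue [parlor, studio, attic, lab]
Visit parlor → queue [studio, attic, lab]
Visit studio → queue [attic, lab]
Visit attic → queue [lab]
Visit lab → queue []

Visit order: kitchen, chapel, den, library, office, pantry, terrace, hall, study, patio, annex, garage, gym, lobby, nursery, parlor, studio, attic, lab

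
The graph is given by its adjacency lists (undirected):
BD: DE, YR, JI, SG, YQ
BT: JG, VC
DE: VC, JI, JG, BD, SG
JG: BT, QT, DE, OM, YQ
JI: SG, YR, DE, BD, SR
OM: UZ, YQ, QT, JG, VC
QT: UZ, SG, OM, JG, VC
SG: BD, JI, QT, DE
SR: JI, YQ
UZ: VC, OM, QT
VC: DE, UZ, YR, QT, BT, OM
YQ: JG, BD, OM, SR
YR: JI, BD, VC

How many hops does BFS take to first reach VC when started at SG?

2

Level 0: SG
Level 1: BD, DE, JI, QT
Level 2: JG, OM, SR, UZ, VC, YQ, YR
Level 3: BT
VC first appears at level 2.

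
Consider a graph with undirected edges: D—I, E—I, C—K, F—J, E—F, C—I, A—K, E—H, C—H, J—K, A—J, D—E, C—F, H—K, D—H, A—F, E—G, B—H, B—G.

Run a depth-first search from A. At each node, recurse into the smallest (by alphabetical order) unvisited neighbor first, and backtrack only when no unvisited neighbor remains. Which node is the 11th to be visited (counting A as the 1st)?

J

Visit A
A → F
F → C
C → H
H → B
B → G
G → E
E → D
D → I
H → K
K → J

Visit order: A, F, C, H, B, G, E, D, I, K, J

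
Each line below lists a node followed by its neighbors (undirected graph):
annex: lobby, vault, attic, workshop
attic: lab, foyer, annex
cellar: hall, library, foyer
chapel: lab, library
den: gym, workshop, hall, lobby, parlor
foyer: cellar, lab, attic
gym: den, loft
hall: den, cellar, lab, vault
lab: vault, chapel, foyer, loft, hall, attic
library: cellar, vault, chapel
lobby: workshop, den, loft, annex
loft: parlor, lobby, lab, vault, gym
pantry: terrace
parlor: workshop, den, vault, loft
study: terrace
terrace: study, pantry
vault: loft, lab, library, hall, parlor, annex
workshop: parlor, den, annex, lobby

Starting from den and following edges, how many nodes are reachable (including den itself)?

BFS from den visits: den, gym, workshop, hall, lobby, parlor, loft, annex, cellar, lab, vault, attic, library, foyer, chapel
Reachable nodes: 15 of 18 total.

15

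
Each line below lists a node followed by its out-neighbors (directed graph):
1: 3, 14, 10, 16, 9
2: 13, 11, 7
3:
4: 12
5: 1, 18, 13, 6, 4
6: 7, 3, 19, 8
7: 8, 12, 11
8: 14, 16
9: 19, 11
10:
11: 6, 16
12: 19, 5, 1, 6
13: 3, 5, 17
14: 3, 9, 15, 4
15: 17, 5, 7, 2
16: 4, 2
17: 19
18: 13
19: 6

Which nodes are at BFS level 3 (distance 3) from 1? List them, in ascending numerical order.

5, 6, 7, 12, 13, 17

Level 0: 1
Level 1: 3, 9, 10, 14, 16
Level 2: 2, 4, 11, 15, 19
Level 3: 5, 6, 7, 12, 13, 17
Level 4: 8, 18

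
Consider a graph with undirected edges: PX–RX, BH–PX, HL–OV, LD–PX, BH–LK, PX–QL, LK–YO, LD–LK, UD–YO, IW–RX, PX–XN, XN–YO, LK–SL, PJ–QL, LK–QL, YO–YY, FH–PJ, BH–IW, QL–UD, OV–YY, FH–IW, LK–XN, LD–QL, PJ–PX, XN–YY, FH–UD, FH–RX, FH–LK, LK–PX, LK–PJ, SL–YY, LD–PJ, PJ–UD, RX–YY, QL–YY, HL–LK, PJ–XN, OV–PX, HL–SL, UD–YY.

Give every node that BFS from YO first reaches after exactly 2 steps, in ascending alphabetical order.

BH, FH, HL, LD, OV, PJ, PX, QL, RX, SL

Level 0: YO
Level 1: LK, UD, XN, YY
Level 2: BH, FH, HL, LD, OV, PJ, PX, QL, RX, SL
Level 3: IW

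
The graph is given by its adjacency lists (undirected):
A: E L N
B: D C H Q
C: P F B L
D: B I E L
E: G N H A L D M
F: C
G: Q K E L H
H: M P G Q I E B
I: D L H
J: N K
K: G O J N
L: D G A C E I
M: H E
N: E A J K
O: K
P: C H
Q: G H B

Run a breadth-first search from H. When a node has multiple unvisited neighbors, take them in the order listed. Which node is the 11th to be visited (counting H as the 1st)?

Visit H; enqueue M, P, G, Q, I, E, B → queue [M, P, G, Q, I, E, B]
Visit M → queue [P, G, Q, I, E, B]
Visit P; enqueue C → queue [G, Q, I, E, B, C]
Visit G; enqueue K, L → queue [Q, I, E, B, C, K, L]
Visit Q → queue [I, E, B, C, K, L]
Visit I; enqueue D → queue [E, B, C, K, L, D]
Visit E; enqueue N, A → queue [B, C, K, L, D, N, A]
Visit B → queue [C, K, L, D, N, A]
Visit C; enqueue F → queue [K, L, D, N, A, F]
Visit K; enqueue O, J → queue [L, D, N, A, F, O, J]
Visit L → queue [D, N, A, F, O, J]
Visit D → queue [N, A, F, O, J]
Visit N → queue [A, F, O, J]
Visit A → queue [F, O, J]
Visit F → queue [O, J]
Visit O → queue [J]
Visit J → queue []

Visit order: H, M, P, G, Q, I, E, B, C, K, L, D, N, A, F, O, J

L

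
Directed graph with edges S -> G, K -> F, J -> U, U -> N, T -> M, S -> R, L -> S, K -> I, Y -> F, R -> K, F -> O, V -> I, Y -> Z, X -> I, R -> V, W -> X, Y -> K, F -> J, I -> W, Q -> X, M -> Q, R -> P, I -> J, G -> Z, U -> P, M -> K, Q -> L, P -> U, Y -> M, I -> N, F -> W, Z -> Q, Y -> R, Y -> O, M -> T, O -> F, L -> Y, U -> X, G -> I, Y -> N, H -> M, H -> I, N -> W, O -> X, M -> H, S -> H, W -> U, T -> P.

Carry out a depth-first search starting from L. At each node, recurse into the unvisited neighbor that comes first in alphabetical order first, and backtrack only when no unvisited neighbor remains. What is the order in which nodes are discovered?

Visit L
L → S
S → G
G → I
I → J
J → U
U → N
N → W
W → X
U → P
G → Z
Z → Q
S → H
H → M
M → K
K → F
F → O
M → T
S → R
R → V
L → Y

L -> S -> G -> I -> J -> U -> N -> W -> X -> P -> Z -> Q -> H -> M -> K -> F -> O -> T -> R -> V -> Y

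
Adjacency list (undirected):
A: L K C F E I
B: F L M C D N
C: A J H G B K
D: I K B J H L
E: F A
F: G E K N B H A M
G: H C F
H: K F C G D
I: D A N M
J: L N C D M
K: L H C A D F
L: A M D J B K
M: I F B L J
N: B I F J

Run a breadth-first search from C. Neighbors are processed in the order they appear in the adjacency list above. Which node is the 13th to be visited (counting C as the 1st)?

D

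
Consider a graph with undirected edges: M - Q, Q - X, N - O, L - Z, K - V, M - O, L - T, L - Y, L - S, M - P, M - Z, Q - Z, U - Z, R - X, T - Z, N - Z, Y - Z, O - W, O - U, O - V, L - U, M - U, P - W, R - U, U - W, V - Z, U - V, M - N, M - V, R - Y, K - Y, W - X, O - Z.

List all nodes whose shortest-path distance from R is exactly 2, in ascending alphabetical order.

Level 0: R
Level 1: U, X, Y
Level 2: K, L, M, O, Q, V, W, Z
Level 3: N, P, S, T

K, L, M, O, Q, V, W, Z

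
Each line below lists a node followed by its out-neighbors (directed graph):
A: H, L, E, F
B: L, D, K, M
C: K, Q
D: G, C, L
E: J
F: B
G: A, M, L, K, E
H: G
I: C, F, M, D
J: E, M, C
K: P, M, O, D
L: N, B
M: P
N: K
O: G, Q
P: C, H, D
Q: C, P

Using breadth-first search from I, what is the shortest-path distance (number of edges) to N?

3

Level 0: I
Level 1: C, D, F, M
Level 2: B, G, K, L, P, Q
Level 3: A, E, H, N, O
Level 4: J
N first appears at level 3.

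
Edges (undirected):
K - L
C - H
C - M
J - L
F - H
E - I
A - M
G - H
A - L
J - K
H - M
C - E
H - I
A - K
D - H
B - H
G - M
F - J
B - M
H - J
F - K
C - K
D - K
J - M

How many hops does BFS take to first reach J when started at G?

Level 0: G
Level 1: H, M
Level 2: A, B, C, D, F, I, J
Level 3: E, K, L
J first appears at level 2.

2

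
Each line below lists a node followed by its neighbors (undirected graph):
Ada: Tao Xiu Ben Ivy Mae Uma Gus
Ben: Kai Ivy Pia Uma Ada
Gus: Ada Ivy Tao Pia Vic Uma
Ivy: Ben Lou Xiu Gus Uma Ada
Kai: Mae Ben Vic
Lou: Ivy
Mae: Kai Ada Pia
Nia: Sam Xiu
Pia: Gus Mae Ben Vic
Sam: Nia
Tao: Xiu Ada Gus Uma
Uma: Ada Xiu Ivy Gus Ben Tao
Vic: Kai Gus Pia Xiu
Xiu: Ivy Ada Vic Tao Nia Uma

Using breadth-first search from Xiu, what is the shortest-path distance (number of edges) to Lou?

2

Level 0: Xiu
Level 1: Ada, Ivy, Nia, Tao, Uma, Vic
Level 2: Ben, Gus, Kai, Lou, Mae, Pia, Sam
Lou first appears at level 2.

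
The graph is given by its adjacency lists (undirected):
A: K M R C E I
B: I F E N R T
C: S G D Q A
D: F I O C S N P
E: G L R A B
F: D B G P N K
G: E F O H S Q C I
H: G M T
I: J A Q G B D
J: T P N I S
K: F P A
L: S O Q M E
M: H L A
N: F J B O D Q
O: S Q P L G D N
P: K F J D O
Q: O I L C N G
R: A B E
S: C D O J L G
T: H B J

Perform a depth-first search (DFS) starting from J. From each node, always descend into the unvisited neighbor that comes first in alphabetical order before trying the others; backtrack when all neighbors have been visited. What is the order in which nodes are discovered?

J, I, A, C, D, F, B, E, G, H, M, L, O, N, Q, P, K, S, T, R

Visit J
J → I
I → A
A → C
C → D
D → F
F → B
B → E
E → G
G → H
H → M
M → L
L → O
O → N
N → Q
O → P
P → K
O → S
H → T
E → R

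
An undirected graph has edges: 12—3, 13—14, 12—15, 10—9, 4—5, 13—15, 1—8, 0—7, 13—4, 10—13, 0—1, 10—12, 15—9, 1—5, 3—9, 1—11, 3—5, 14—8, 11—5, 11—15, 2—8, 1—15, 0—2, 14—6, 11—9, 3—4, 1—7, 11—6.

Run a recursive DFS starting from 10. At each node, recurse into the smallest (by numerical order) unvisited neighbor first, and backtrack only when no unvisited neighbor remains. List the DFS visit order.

10, 9, 3, 4, 5, 1, 0, 2, 8, 14, 6, 11, 15, 12, 13, 7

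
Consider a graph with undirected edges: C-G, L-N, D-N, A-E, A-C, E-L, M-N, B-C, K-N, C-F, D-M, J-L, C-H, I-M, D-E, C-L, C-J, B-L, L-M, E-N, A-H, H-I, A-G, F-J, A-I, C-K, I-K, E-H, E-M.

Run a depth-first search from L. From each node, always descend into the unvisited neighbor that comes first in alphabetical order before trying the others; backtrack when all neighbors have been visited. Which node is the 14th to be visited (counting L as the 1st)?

Visit L
L → B
B → C
C → A
A → E
E → D
D → M
M → I
I → H
I → K
K → N
A → G
C → F
F → J

Visit order: L, B, C, A, E, D, M, I, H, K, N, G, F, J

J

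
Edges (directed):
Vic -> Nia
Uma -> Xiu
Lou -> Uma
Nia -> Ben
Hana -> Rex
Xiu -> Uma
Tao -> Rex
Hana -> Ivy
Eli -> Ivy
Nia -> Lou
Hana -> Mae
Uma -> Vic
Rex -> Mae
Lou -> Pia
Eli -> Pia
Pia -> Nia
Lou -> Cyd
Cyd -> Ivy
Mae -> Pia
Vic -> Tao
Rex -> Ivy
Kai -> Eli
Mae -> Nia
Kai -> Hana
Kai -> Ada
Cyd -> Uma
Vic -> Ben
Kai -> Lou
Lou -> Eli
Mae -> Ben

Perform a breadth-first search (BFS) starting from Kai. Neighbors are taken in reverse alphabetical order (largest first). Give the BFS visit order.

Visit Kai; enqueue Lou, Hana, Eli, Ada → queue [Lou, Hana, Eli, Ada]
Visit Lou; enqueue Uma, Pia, Cyd → queue [Hana, Eli, Ada, Uma, Pia, Cyd]
Visit Hana; enqueue Rex, Mae, Ivy → queue [Eli, Ada, Uma, Pia, Cyd, Rex, Mae, Ivy]
Visit Eli → queue [Ada, Uma, Pia, Cyd, Rex, Mae, Ivy]
Visit Ada → queue [Uma, Pia, Cyd, Rex, Mae, Ivy]
Visit Uma; enqueue Xiu, Vic → queue [Pia, Cyd, Rex, Mae, Ivy, Xiu, Vic]
Visit Pia; enqueue Nia → queue [Cyd, Rex, Mae, Ivy, Xiu, Vic, Nia]
Visit Cyd → queue [Rex, Mae, Ivy, Xiu, Vic, Nia]
Visit Rex → queue [Mae, Ivy, Xiu, Vic, Nia]
Visit Mae; enqueue Ben → queue [Ivy, Xiu, Vic, Nia, Ben]
Visit Ivy → queue [Xiu, Vic, Nia, Ben]
Visit Xiu → queue [Vic, Nia, Ben]
Visit Vic; enqueue Tao → queue [Nia, Ben, Tao]
Visit Nia → queue [Ben, Tao]
Visit Ben → queue [Tao]
Visit Tao → queue []

Kai, Lou, Hana, Eli, Ada, Uma, Pia, Cyd, Rex, Mae, Ivy, Xiu, Vic, Nia, Ben, Tao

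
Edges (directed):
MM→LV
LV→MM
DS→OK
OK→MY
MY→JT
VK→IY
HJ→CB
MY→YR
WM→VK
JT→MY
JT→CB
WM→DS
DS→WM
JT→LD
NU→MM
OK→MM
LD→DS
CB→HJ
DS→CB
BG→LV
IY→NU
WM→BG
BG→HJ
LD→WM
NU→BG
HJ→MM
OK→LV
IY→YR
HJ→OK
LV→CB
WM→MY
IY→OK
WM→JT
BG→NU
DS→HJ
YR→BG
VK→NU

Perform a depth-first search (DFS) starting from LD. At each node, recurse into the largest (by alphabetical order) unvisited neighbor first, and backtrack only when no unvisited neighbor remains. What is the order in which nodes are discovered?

Visit LD
LD → WM
WM → VK
VK → NU
NU → MM
MM → LV
LV → CB
CB → HJ
HJ → OK
OK → MY
MY → YR
YR → BG
MY → JT
VK → IY
WM → DS

LD, WM, VK, NU, MM, LV, CB, HJ, OK, MY, YR, BG, JT, IY, DS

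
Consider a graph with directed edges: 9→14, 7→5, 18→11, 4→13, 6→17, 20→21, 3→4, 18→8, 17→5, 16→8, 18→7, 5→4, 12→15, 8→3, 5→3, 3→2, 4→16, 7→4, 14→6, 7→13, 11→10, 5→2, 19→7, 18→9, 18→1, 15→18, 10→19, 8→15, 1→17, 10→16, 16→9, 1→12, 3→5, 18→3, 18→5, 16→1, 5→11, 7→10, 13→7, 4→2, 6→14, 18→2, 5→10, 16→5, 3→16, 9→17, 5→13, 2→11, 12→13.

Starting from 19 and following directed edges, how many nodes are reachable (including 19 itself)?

19

BFS from 19 visits: 19, 7, 13, 10, 5, 4, 16, 11, 3, 2, 9, 8, 1, 17, 14, 15, 12, 6, 18
Reachable nodes: 19 of 21 total.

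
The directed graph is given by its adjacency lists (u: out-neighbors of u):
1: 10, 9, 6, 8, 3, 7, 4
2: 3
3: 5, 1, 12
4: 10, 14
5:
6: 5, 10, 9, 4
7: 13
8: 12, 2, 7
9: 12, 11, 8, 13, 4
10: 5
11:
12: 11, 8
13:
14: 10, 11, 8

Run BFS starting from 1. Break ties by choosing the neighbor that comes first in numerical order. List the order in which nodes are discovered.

Visit 1; enqueue 3, 4, 6, 7, 8, 9, 10 → queue [3, 4, 6, 7, 8, 9, 10]
Visit 3; enqueue 5, 12 → queue [4, 6, 7, 8, 9, 10, 5, 12]
Visit 4; enqueue 14 → queue [6, 7, 8, 9, 10, 5, 12, 14]
Visit 6 → queue [7, 8, 9, 10, 5, 12, 14]
Visit 7; enqueue 13 → queue [8, 9, 10, 5, 12, 14, 13]
Visit 8; enqueue 2 → queue [9, 10, 5, 12, 14, 13, 2]
Visit 9; enqueue 11 → queue [10, 5, 12, 14, 13, 2, 11]
Visit 10 → queue [5, 12, 14, 13, 2, 11]
Visit 5 → queue [12, 14, 13, 2, 11]
Visit 12 → queue [14, 13, 2, 11]
Visit 14 → queue [13, 2, 11]
Visit 13 → queue [2, 11]
Visit 2 → queue [11]
Visit 11 → queue []

1, 3, 4, 6, 7, 8, 9, 10, 5, 12, 14, 13, 2, 11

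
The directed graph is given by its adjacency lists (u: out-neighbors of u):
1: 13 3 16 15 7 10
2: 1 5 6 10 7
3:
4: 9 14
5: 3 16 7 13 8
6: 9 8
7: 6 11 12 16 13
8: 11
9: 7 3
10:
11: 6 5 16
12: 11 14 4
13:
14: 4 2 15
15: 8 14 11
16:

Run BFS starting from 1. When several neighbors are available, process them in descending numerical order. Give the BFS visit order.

1, 16, 15, 13, 10, 7, 3, 14, 11, 8, 12, 6, 4, 2, 5, 9

Visit 1; enqueue 16, 15, 13, 10, 7, 3 → queue [16, 15, 13, 10, 7, 3]
Visit 16 → queue [15, 13, 10, 7, 3]
Visit 15; enqueue 14, 11, 8 → queue [13, 10, 7, 3, 14, 11, 8]
Visit 13 → queue [10, 7, 3, 14, 11, 8]
Visit 10 → queue [7, 3, 14, 11, 8]
Visit 7; enqueue 12, 6 → queue [3, 14, 11, 8, 12, 6]
Visit 3 → queue [14, 11, 8, 12, 6]
Visit 14; enqueue 4, 2 → queue [11, 8, 12, 6, 4, 2]
Visit 11; enqueue 5 → queue [8, 12, 6, 4, 2, 5]
Visit 8 → queue [12, 6, 4, 2, 5]
Visit 12 → queue [6, 4, 2, 5]
Visit 6; enqueue 9 → queue [4, 2, 5, 9]
Visit 4 → queue [2, 5, 9]
Visit 2 → queue [5, 9]
Visit 5 → queue [9]
Visit 9 → queue []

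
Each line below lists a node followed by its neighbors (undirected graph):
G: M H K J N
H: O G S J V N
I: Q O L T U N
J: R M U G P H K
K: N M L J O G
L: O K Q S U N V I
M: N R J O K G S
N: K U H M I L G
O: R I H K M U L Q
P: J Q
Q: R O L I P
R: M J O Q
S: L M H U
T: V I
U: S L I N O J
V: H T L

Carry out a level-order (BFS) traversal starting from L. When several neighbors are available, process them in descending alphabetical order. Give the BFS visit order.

Visit L; enqueue V, U, S, Q, O, N, K, I → queue [V, U, S, Q, O, N, K, I]
Visit V; enqueue T, H → queue [U, S, Q, O, N, K, I, T, H]
Visit U; enqueue J → queue [S, Q, O, N, K, I, T, H, J]
Visit S; enqueue M → queue [Q, O, N, K, I, T, H, J, M]
Visit Q; enqueue R, P → queue [O, N, K, I, T, H, J, M, R, P]
Visit O → queue [N, K, I, T, H, J, M, R, P]
Visit N; enqueue G → queue [K, I, T, H, J, M, R, P, G]
Visit K → queue [I, T, H, J, M, R, P, G]
Visit I → queue [T, H, J, M, R, P, G]
Visit T → queue [H, J, M, R, P, G]
Visit H → queue [J, M, R, P, G]
Visit J → queue [M, R, P, G]
Visit M → queue [R, P, G]
Visit R → queue [P, G]
Visit P → queue [G]
Visit G → queue []

L, V, U, S, Q, O, N, K, I, T, H, J, M, R, P, G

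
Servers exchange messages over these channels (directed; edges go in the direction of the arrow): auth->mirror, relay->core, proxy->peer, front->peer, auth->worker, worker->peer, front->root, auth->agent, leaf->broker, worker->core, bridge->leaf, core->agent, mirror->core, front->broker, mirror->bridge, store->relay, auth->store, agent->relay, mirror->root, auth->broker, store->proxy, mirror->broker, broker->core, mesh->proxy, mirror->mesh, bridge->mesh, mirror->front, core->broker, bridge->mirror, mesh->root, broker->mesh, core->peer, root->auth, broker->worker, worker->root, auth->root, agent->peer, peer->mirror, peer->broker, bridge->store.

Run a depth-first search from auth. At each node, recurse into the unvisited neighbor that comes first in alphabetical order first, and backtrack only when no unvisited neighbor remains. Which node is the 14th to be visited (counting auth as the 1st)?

Visit auth
auth → agent
agent → peer
peer → broker
broker → core
broker → mesh
mesh → proxy
mesh → root
broker → worker
peer → mirror
mirror → bridge
bridge → leaf
bridge → store
store → relay
mirror → front

Visit order: auth, agent, peer, broker, core, mesh, proxy, root, worker, mirror, bridge, leaf, store, relay, front

relay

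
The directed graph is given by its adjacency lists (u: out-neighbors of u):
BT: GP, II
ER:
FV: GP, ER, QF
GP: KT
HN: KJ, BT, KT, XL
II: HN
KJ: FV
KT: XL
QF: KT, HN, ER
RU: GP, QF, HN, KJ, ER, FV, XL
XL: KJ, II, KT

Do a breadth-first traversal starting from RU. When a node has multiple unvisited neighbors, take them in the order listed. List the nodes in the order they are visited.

RU GP QF HN KJ ER FV XL KT BT II

Visit RU; enqueue GP, QF, HN, KJ, ER, FV, XL → queue [GP, QF, HN, KJ, ER, FV, XL]
Visit GP; enqueue KT → queue [QF, HN, KJ, ER, FV, XL, KT]
Visit QF → queue [HN, KJ, ER, FV, XL, KT]
Visit HN; enqueue BT → queue [KJ, ER, FV, XL, KT, BT]
Visit KJ → queue [ER, FV, XL, KT, BT]
Visit ER → queue [FV, XL, KT, BT]
Visit FV → queue [XL, KT, BT]
Visit XL; enqueue II → queue [KT, BT, II]
Visit KT → queue [BT, II]
Visit BT → queue [II]
Visit II → queue []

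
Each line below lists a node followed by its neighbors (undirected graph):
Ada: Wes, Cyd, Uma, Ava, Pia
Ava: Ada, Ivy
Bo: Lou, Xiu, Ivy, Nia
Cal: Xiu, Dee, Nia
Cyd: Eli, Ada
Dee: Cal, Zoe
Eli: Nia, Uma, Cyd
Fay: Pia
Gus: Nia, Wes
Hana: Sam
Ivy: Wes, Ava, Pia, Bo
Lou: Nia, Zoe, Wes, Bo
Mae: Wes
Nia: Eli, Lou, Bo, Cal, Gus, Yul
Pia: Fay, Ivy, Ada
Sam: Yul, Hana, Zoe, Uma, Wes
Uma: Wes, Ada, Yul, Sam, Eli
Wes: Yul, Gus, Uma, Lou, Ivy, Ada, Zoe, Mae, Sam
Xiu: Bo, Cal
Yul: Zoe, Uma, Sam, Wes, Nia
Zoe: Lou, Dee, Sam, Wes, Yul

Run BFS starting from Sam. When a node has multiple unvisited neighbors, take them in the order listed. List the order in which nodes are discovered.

Sam -> Yul -> Hana -> Zoe -> Uma -> Wes -> Nia -> Lou -> Dee -> Ada -> Eli -> Gus -> Ivy -> Mae -> Bo -> Cal -> Cyd -> Ava -> Pia -> Xiu -> Fay

Visit Sam; enqueue Yul, Hana, Zoe, Uma, Wes → queue [Yul, Hana, Zoe, Uma, Wes]
Visit Yul; enqueue Nia → queue [Hana, Zoe, Uma, Wes, Nia]
Visit Hana → queue [Zoe, Uma, Wes, Nia]
Visit Zoe; enqueue Lou, Dee → queue [Uma, Wes, Nia, Lou, Dee]
Visit Uma; enqueue Ada, Eli → queue [Wes, Nia, Lou, Dee, Ada, Eli]
Visit Wes; enqueue Gus, Ivy, Mae → queue [Nia, Lou, Dee, Ada, Eli, Gus, Ivy, Mae]
Visit Nia; enqueue Bo, Cal → queue [Lou, Dee, Ada, Eli, Gus, Ivy, Mae, Bo, Cal]
Visit Lou → queue [Dee, Ada, Eli, Gus, Ivy, Mae, Bo, Cal]
Visit Dee → queue [Ada, Eli, Gus, Ivy, Mae, Bo, Cal]
Visit Ada; enqueue Cyd, Ava, Pia → queue [Eli, Gus, Ivy, Mae, Bo, Cal, Cyd, Ava, Pia]
Visit Eli → queue [Gus, Ivy, Mae, Bo, Cal, Cyd, Ava, Pia]
Visit Gus → queue [Ivy, Mae, Bo, Cal, Cyd, Ava, Pia]
Visit Ivy → queue [Mae, Bo, Cal, Cyd, Ava, Pia]
Visit Mae → queue [Bo, Cal, Cyd, Ava, Pia]
Visit Bo; enqueue Xiu → queue [Cal, Cyd, Ava, Pia, Xiu]
Visit Cal → queue [Cyd, Ava, Pia, Xiu]
Visit Cyd → queue [Ava, Pia, Xiu]
Visit Ava → queue [Pia, Xiu]
Visit Pia; enqueue Fay → queue [Xiu, Fay]
Visit Xiu → queue [Fay]
Visit Fay → queue []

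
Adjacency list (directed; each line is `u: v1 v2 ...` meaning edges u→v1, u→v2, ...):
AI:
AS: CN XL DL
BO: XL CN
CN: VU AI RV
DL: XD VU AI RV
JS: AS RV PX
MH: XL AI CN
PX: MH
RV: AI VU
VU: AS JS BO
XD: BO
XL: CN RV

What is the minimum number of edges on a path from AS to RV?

2

Level 0: AS
Level 1: CN, DL, XL
Level 2: AI, RV, VU, XD
Level 3: BO, JS
Level 4: PX
Level 5: MH
RV first appears at level 2.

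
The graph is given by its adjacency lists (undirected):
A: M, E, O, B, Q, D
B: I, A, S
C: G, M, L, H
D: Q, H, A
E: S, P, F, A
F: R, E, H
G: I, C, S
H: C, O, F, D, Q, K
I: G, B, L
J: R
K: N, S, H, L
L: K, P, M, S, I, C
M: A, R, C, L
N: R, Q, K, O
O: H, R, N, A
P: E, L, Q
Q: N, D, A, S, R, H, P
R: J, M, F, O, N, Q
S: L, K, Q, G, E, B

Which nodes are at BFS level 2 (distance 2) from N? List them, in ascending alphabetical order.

Level 0: N
Level 1: K, O, Q, R
Level 2: A, D, F, H, J, L, M, P, S
Level 3: B, C, E, G, I

A, D, F, H, J, L, M, P, S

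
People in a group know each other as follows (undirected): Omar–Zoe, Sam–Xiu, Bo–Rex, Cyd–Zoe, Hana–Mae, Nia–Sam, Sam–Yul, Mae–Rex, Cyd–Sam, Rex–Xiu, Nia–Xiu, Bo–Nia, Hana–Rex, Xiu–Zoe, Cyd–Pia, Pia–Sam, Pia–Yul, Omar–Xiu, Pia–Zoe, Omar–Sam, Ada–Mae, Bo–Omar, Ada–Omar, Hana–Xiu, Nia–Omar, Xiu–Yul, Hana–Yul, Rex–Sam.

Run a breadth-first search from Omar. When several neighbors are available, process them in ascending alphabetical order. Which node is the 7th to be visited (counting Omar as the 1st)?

Zoe

Visit Omar; enqueue Ada, Bo, Nia, Sam, Xiu, Zoe → queue [Ada, Bo, Nia, Sam, Xiu, Zoe]
Visit Ada; enqueue Mae → queue [Bo, Nia, Sam, Xiu, Zoe, Mae]
Visit Bo; enqueue Rex → queue [Nia, Sam, Xiu, Zoe, Mae, Rex]
Visit Nia → queue [Sam, Xiu, Zoe, Mae, Rex]
Visit Sam; enqueue Cyd, Pia, Yul → queue [Xiu, Zoe, Mae, Rex, Cyd, Pia, Yul]
Visit Xiu; enqueue Hana → queue [Zoe, Mae, Rex, Cyd, Pia, Yul, Hana]
Visit Zoe → queue [Mae, Rex, Cyd, Pia, Yul, Hana]
Visit Mae → queue [Rex, Cyd, Pia, Yul, Hana]
Visit Rex → queue [Cyd, Pia, Yul, Hana]
Visit Cyd → queue [Pia, Yul, Hana]
Visit Pia → queue [Yul, Hana]
Visit Yul → queue [Hana]
Visit Hana → queue []

Visit order: Omar, Ada, Bo, Nia, Sam, Xiu, Zoe, Mae, Rex, Cyd, Pia, Yul, Hana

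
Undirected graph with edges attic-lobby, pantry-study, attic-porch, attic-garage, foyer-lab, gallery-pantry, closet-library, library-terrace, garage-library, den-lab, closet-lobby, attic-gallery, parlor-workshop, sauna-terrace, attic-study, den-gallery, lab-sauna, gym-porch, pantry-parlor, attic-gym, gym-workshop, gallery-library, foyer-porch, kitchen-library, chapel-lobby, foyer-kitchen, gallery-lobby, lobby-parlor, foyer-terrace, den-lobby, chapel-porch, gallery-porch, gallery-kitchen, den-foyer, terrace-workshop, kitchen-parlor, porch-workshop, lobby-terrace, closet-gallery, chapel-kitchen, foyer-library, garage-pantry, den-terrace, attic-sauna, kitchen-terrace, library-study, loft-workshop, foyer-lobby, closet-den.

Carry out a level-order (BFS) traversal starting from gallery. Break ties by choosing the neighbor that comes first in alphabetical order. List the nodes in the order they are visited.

gallery, attic, closet, den, kitchen, library, lobby, pantry, porch, garage, gym, sauna, study, foyer, lab, terrace, chapel, parlor, workshop, loft

Visit gallery; enqueue attic, closet, den, kitchen, library, lobby, pantry, porch → queue [attic, closet, den, kitchen, library, lobby, pantry, porch]
Visit attic; enqueue garage, gym, sauna, study → queue [closet, den, kitchen, library, lobby, pantry, porch, garage, gym, sauna, study]
Visit closet → queue [den, kitchen, library, lobby, pantry, porch, garage, gym, sauna, study]
Visit den; enqueue foyer, lab, terrace → queue [kitchen, library, lobby, pantry, porch, garage, gym, sauna, study, foyer, lab, terrace]
Visit kitchen; enqueue chapel, parlor → queue [library, lobby, pantry, porch, garage, gym, sauna, study, foyer, lab, terrace, chapel, parlor]
Visit library → queue [lobby, pantry, porch, garage, gym, sauna, study, foyer, lab, terrace, chapel, parlor]
Visit lobby → queue [pantry, porch, garage, gym, sauna, study, foyer, lab, terrace, chapel, parlor]
Visit pantry → queue [porch, garage, gym, sauna, study, foyer, lab, terrace, chapel, parlor]
Visit porch; enqueue workshop → queue [garage, gym, sauna, study, foyer, lab, terrace, chapel, parlor, workshop]
Visit garage → queue [gym, sauna, study, foyer, lab, terrace, chapel, parlor, workshop]
Visit gym → queue [sauna, study, foyer, lab, terrace, chapel, parlor, workshop]
Visit sauna → queue [study, foyer, lab, terrace, chapel, parlor, workshop]
Visit study → queue [foyer, lab, terrace, chapel, parlor, workshop]
Visit foyer → queue [lab, terrace, chapel, parlor, workshop]
Visit lab → queue [terrace, chapel, parlor, workshop]
Visit terrace → queue [chapel, parlor, workshop]
Visit chapel → queue [parlor, workshop]
Visit parlor → queue [workshop]
Visit workshop; enqueue loft → queue [loft]
Visit loft → queue []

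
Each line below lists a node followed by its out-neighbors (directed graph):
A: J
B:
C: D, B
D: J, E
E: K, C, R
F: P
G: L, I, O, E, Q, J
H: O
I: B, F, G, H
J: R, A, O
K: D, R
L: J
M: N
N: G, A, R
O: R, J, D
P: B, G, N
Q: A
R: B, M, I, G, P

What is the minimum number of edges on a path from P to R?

Level 0: P
Level 1: B, G, N
Level 2: A, E, I, J, L, O, Q, R
Level 3: C, D, F, H, K, M
R first appears at level 2.

2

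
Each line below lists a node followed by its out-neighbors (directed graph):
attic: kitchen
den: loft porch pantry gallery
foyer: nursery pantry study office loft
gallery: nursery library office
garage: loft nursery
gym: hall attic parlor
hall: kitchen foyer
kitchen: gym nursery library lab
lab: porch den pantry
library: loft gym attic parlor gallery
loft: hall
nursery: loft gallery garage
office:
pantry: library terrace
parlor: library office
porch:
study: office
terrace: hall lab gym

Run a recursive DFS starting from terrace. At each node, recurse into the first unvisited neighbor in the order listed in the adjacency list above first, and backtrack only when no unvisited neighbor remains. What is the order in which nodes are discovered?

terrace -> hall -> kitchen -> gym -> attic -> parlor -> library -> loft -> gallery -> nursery -> garage -> office -> lab -> porch -> den -> pantry -> foyer -> study

Visit terrace
terrace → hall
hall → kitchen
kitchen → gym
gym → attic
gym → parlor
parlor → library
library → loft
library → gallery
gallery → nursery
nursery → garage
gallery → office
kitchen → lab
lab → porch
lab → den
den → pantry
hall → foyer
foyer → study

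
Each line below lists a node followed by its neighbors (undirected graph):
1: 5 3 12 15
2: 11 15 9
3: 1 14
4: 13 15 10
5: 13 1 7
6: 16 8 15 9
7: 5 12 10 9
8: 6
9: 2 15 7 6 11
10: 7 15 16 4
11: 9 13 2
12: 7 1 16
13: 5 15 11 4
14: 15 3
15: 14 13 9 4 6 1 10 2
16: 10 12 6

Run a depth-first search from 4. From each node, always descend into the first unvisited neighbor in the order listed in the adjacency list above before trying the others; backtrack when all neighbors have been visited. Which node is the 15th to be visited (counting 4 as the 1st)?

6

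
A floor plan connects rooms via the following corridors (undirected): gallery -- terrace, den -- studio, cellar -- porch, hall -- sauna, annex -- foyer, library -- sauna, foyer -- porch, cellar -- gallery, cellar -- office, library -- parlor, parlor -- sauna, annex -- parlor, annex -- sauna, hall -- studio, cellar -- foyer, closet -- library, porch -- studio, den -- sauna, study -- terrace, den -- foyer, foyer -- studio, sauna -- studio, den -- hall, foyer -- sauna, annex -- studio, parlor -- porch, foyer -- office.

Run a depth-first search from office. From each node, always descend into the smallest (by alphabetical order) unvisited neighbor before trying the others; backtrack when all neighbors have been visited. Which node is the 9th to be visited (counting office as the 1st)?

Visit office
office → cellar
cellar → foyer
foyer → annex
annex → parlor
parlor → library
library → closet
library → sauna
sauna → den
den → hall
hall → studio
studio → porch
cellar → gallery
gallery → terrace
terrace → study

Visit order: office, cellar, foyer, annex, parlor, library, closet, sauna, den, hall, studio, porch, gallery, terrace, study

den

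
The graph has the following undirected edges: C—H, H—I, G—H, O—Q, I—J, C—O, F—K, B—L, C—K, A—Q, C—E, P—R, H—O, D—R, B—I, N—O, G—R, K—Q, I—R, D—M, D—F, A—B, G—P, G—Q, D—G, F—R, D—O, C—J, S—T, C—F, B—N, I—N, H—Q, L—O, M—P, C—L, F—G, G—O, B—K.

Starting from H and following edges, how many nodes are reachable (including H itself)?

18

BFS from H visits: H, Q, O, I, G, C, K, A, N, L, D, R, J, B, P, F, E, M
Reachable nodes: 18 of 20 total.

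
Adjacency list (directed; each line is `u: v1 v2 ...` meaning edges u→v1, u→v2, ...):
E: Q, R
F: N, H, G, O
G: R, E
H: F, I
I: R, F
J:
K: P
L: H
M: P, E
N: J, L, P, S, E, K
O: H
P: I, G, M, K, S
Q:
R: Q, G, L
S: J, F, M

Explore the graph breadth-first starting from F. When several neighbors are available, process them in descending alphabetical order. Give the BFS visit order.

Visit F; enqueue O, N, H, G → queue [O, N, H, G]
Visit O → queue [N, H, G]
Visit N; enqueue S, P, L, K, J, E → queue [H, G, S, P, L, K, J, E]
Visit H; enqueue I → queue [G, S, P, L, K, J, E, I]
Visit G; enqueue R → queue [S, P, L, K, J, E, I, R]
Visit S; enqueue M → queue [P, L, K, J, E, I, R, M]
Visit P → queue [L, K, J, E, I, R, M]
Visit L → queue [K, J, E, I, R, M]
Visit K → queue [J, E, I, R, M]
Visit J → queue [E, I, R, M]
Visit E; enqueue Q → queue [I, R, M, Q]
Visit I → queue [R, M, Q]
Visit R → queue [M, Q]
Visit M → queue [Q]
Visit Q → queue []

F, O, N, H, G, S, P, L, K, J, E, I, R, M, Q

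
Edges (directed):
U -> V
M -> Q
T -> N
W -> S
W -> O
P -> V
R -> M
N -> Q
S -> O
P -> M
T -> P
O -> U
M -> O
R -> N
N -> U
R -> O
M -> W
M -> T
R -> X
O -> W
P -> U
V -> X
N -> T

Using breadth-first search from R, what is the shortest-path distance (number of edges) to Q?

Level 0: R
Level 1: M, N, O, X
Level 2: Q, T, U, W
Level 3: P, S, V
Q first appears at level 2.

2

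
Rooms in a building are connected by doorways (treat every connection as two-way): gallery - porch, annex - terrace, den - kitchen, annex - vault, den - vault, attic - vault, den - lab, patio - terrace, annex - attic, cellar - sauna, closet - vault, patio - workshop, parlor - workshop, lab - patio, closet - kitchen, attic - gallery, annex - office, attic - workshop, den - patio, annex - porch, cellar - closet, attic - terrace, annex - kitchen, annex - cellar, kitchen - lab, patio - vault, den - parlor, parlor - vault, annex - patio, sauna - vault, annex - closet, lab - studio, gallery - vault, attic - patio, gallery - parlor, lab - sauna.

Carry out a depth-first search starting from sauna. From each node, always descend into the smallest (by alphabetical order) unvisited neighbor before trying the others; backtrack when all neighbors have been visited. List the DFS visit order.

sauna -> cellar -> annex -> attic -> gallery -> parlor -> den -> kitchen -> closet -> vault -> patio -> lab -> studio -> terrace -> workshop -> porch -> office

Visit sauna
sauna → cellar
cellar → annex
annex → attic
attic → gallery
gallery → parlor
parlor → den
den → kitchen
kitchen → closet
closet → vault
vault → patio
patio → lab
lab → studio
patio → terrace
patio → workshop
gallery → porch
annex → office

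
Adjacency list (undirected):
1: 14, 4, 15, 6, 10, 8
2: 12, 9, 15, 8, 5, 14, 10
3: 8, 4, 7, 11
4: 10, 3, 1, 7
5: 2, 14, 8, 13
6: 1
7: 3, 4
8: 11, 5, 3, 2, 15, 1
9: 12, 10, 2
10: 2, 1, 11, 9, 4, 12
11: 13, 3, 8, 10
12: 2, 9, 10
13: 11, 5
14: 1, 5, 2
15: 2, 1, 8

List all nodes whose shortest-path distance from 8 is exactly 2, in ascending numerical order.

4, 6, 7, 9, 10, 12, 13, 14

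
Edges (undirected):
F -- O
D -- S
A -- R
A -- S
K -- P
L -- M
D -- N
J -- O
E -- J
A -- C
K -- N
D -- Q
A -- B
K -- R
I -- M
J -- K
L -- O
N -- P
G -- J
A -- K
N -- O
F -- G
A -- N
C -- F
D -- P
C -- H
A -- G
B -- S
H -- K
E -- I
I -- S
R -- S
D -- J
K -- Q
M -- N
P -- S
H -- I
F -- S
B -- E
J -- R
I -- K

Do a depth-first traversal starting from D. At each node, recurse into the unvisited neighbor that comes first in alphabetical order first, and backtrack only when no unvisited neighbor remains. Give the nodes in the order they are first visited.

Visit D
D → J
J → E
E → B
B → A
A → C
C → F
F → G
F → O
O → L
L → M
M → I
I → H
H → K
K → N
N → P
P → S
S → R
K → Q

D -> J -> E -> B -> A -> C -> F -> G -> O -> L -> M -> I -> H -> K -> N -> P -> S -> R -> Q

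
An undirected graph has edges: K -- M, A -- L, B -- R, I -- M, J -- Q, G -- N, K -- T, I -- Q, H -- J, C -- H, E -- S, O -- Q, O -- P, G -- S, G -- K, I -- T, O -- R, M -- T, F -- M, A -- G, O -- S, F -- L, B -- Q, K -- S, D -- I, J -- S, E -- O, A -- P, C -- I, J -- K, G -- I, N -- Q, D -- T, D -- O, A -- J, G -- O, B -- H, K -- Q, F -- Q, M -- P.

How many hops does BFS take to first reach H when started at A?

2

Level 0: A
Level 1: G, J, L, P
Level 2: F, H, I, K, M, N, O, Q, S
Level 3: B, C, D, E, R, T
H first appears at level 2.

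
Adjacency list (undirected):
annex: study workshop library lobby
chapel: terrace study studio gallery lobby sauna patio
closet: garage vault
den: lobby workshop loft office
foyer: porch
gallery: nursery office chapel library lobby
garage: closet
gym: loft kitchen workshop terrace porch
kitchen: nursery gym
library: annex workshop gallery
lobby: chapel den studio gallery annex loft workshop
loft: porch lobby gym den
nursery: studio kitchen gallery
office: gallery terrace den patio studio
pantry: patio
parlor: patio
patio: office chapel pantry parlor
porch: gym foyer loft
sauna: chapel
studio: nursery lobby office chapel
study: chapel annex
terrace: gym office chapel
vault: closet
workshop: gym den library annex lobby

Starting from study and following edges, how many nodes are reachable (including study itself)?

21

BFS from study visits: study, chapel, annex, terrace, studio, sauna, patio, lobby, gallery, workshop, library, office, gym, nursery, parlor, pantry, loft, den, porch, kitchen, foyer
Reachable nodes: 21 of 24 total.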